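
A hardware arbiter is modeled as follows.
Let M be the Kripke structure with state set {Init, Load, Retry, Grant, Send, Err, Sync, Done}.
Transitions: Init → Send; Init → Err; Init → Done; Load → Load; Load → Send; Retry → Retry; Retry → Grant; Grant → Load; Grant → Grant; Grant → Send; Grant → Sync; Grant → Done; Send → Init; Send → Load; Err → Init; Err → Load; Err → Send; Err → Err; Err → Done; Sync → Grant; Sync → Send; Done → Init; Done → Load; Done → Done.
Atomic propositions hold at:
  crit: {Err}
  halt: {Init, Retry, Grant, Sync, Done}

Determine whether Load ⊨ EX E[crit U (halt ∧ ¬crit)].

Sat(¬crit) = {Init, Load, Retry, Grant, Send, Sync, Done}
Sat(halt ∧ ¬crit) = {Init, Retry, Grant, Sync, Done}
E[crit U (halt ∧ ¬crit)]: least fixpoint, start Z0 = Sat((halt ∧ ¬crit)) = {Init, Retry, Grant, Sync, Done}, add states in Sat(crit) with some successor in Z. Z1 = {Init, Retry, Grant, Err, Sync, Done}; fixed.
Sat(E[crit U (halt ∧ ¬crit)]) = {Init, Retry, Grant, Err, Sync, Done}
Sat(EX E[crit U (halt ∧ ¬crit)]) = {s : some successor in {Init, Retry, Grant, Err, Sync, Done}} = {Init, Retry, Grant, Send, Err, Sync, Done}
Load ∉ Sat(EX E[crit U (halt ∧ ¬crit)]) = {Init, Retry, Grant, Send, Err, Sync, Done}, so the formula does not hold at Load.

No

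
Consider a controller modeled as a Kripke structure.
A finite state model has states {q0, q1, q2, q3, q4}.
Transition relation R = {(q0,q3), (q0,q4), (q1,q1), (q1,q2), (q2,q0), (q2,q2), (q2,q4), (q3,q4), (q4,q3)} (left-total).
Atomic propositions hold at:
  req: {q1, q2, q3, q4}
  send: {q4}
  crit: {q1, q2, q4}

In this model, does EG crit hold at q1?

Yes

EG crit: greatest fixpoint, start Z0 = {q1, q2, q4}, keep only states in Sat with some successor in Z. Z1 = {q1, q2}; fixed.
Sat(EG crit) = {q1, q2}
q1 ∈ Sat(EG crit) = {q1, q2}, so the formula holds at q1.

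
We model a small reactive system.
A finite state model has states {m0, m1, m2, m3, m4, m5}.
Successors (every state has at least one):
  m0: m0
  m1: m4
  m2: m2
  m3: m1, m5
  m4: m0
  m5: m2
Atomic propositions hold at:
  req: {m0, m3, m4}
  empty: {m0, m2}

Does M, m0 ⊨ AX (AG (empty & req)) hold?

Sat(empty & req) = {m0}
AG (empty & req): greatest fixpoint, start Z0 = {m0}, keep only states in Sat with every successor in Z. Already a fixed point.
Sat(AG (empty & req)) = {m0}
Sat(AX (AG (empty & req))) = {s : every successor in {m0}} = {m0, m4}
m0 ∈ Sat(AX (AG (empty & req))) = {m0, m4}, so the formula holds at m0.

Yes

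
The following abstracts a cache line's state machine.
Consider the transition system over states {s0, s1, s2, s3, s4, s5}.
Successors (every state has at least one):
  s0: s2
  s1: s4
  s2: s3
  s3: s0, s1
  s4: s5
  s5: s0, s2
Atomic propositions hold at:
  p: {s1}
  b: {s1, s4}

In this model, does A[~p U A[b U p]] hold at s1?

Yes

Sat(~p) = {s0, s2, s3, s4, s5}
A[b U p]: least fixpoint, start Z0 = Sat(p) = {s1}, add states in Sat(b) with every successor in Z. Already a fixed point.
Sat(A[b U p]) = {s1}
A[~p U A[b U p]]: least fixpoint, start Z0 = Sat(A[b U p]) = {s1}, add states in Sat(~p) with every successor in Z. Already a fixed point.
Sat(A[~p U A[b U p]]) = {s1}
s1 ∈ Sat(A[~p U A[b U p]]) = {s1}, so the formula holds at s1.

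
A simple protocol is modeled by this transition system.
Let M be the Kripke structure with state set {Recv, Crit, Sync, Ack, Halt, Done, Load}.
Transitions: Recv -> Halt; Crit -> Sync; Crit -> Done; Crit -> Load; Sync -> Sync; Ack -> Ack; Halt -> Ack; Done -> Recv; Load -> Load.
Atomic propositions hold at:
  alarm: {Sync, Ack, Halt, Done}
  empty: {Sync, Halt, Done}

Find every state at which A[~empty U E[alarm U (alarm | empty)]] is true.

{Recv, Sync, Ack, Halt, Done}

Sat(~empty) = {Recv, Crit, Ack, Load}
Sat(alarm | empty) = {Sync, Ack, Halt, Done}
E[alarm U (alarm | empty)]: least fixpoint, start Z0 = Sat((alarm | empty)) = {Sync, Ack, Halt, Done}, add states in Sat(alarm) with some successor in Z. Already a fixed point.
Sat(E[alarm U (alarm | empty)]) = {Sync, Ack, Halt, Done}
A[~empty U E[alarm U (alarm | empty)]]: least fixpoint, start Z0 = Sat(E[alarm U (alarm | empty)]) = {Sync, Ack, Halt, Done}, add states in Sat(~empty) with every successor in Z. Z1 = {Recv, Sync, Ack, Halt, Done}; fixed.
Sat(A[~empty U E[alarm U (alarm | empty)]]) = {Recv, Sync, Ack, Halt, Done}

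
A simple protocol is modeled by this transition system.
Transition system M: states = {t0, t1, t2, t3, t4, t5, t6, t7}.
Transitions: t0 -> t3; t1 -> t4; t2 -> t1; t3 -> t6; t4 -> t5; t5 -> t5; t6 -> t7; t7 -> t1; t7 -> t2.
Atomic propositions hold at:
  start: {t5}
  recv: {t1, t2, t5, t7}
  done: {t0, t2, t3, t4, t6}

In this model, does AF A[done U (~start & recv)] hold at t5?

Sat(~start) = {t0, t1, t2, t3, t4, t6, t7}
Sat(~start & recv) = {t1, t2, t7}
A[done U (~start & recv)]: least fixpoint, start Z0 = Sat((~start & recv)) = {t1, t2, t7}, add states in Sat(done) with every successor in Z. Z1 = {t1, t2, t6, t7}; Z2 = {t1, t2, t3, t6, t7}; Z3 = {t0, t1, t2, t3, t6, t7}; fixed.
Sat(A[done U (~start & recv)]) = {t0, t1, t2, t3, t6, t7}
AF A[done U (~start & recv)]: least fixpoint, start Z0 = {t0, t1, t2, t3, t6, t7}, add states with every successor in Z. Already a fixed point.
Sat(AF A[done U (~start & recv)]) = {t0, t1, t2, t3, t6, t7}
t5 ∉ Sat(AF A[done U (~start & recv)]) = {t0, t1, t2, t3, t6, t7}, so the formula does not hold at t5.

No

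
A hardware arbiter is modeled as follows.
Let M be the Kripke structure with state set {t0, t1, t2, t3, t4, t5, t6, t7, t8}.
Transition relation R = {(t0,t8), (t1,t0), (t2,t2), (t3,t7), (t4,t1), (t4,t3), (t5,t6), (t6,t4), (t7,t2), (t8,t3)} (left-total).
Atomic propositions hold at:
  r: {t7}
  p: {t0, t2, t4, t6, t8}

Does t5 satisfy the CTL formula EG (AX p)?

No

Sat(AX p) = {s : every successor in {t0, t2, t4, t6, t8}} = {t0, t1, t2, t5, t6, t7}
EG (AX p): greatest fixpoint, start Z0 = {t0, t1, t2, t5, t6, t7}, keep only states in Sat with some successor in Z. Z1 = {t1, t2, t5, t7}; Z2 = {t2, t7}; fixed.
Sat(EG (AX p)) = {t2, t7}
t5 ∉ Sat(EG (AX p)) = {t2, t7}, so the formula does not hold at t5.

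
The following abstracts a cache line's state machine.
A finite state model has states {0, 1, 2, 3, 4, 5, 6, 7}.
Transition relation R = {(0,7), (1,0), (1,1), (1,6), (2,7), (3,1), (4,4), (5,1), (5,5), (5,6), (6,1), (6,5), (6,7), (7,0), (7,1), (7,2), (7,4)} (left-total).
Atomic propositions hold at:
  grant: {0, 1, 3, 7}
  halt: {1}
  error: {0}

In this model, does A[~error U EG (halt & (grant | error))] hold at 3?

Yes

Sat(~error) = {1, 2, 3, 4, 5, 6, 7}
Sat(grant | error) = {0, 1, 3, 7}
Sat(halt & (grant | error)) = {1}
EG (halt & (grant | error)): greatest fixpoint, start Z0 = {1}, keep only states in Sat with some successor in Z. Already a fixed point.
Sat(EG (halt & (grant | error))) = {1}
A[~error U EG (halt & (grant | error))]: least fixpoint, start Z0 = Sat(EG (halt & (grant | error))) = {1}, add states in Sat(~error) with every successor in Z. Z1 = {1, 3}; fixed.
Sat(A[~error U EG (halt & (grant | error))]) = {1, 3}
3 ∈ Sat(A[~error U EG (halt & (grant | error))]) = {1, 3}, so the formula holds at 3.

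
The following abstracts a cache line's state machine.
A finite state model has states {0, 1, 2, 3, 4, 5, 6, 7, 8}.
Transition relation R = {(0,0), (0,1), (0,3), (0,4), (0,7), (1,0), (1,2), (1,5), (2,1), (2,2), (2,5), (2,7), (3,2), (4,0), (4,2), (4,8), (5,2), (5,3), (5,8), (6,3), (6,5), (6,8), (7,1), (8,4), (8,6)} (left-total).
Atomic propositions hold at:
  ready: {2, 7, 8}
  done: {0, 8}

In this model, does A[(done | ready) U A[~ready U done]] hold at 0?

Yes

Sat(done | ready) = {0, 2, 7, 8}
Sat(~ready) = {0, 1, 3, 4, 5, 6}
A[~ready U done]: least fixpoint, start Z0 = Sat(done) = {0, 8}, add states in Sat(~ready) with every successor in Z. Already a fixed point.
Sat(A[~ready U done]) = {0, 8}
A[(done | ready) U A[~ready U done]]: least fixpoint, start Z0 = Sat(A[~ready U done]) = {0, 8}, add states in Sat(done | ready) with every successor in Z. Already a fixed point.
Sat(A[(done | ready) U A[~ready U done]]) = {0, 8}
0 ∈ Sat(A[(done | ready) U A[~ready U done]]) = {0, 8}, so the formula holds at 0.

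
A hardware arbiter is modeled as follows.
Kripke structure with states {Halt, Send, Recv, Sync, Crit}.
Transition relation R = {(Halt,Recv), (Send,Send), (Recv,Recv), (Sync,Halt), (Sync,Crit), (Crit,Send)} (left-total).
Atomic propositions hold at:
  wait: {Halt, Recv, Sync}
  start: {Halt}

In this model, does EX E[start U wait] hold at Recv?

Yes

E[start U wait]: least fixpoint, start Z0 = Sat(wait) = {Halt, Recv, Sync}, add states in Sat(start) with some successor in Z. Already a fixed point.
Sat(E[start U wait]) = {Halt, Recv, Sync}
Sat(EX E[start U wait]) = {s : some successor in {Halt, Recv, Sync}} = {Halt, Recv, Sync}
Recv ∈ Sat(EX E[start U wait]) = {Halt, Recv, Sync}, so the formula holds at Recv.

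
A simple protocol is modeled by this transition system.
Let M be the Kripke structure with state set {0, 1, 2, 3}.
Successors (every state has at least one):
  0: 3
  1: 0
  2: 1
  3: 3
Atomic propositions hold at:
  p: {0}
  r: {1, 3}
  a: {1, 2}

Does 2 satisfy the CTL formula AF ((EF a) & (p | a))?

Yes

EF a: least fixpoint, start Z0 = {1, 2}, add states with some successor in Z. Already a fixed point.
Sat(EF a) = {1, 2}
Sat(p | a) = {0, 1, 2}
Sat((EF a) & (p | a)) = {1, 2}
AF ((EF a) & (p | a)): least fixpoint, start Z0 = {1, 2}, add states with every successor in Z. Already a fixed point.
Sat(AF ((EF a) & (p | a))) = {1, 2}
2 ∈ Sat(AF ((EF a) & (p | a))) = {1, 2}, so the formula holds at 2.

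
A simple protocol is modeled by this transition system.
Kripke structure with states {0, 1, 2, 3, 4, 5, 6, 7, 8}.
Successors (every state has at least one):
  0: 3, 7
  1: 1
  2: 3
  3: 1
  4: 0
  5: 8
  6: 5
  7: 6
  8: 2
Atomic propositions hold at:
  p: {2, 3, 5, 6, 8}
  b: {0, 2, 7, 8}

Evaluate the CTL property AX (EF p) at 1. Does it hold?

EF p: least fixpoint, start Z0 = {2, 3, 5, 6, 8}, add states with some successor in Z. Z1 = {0, 2, 3, 5, 6, 7, 8}; Z2 = {0, 2, 3, 4, 5, 6, 7, 8}; fixed.
Sat(EF p) = {0, 2, 3, 4, 5, 6, 7, 8}
Sat(AX (EF p)) = {s : every successor in {0, 2, 3, 4, 5, 6, 7, 8}} = {0, 2, 4, 5, 6, 7, 8}
1 ∉ Sat(AX (EF p)) = {0, 2, 4, 5, 6, 7, 8}, so the formula does not hold at 1.

No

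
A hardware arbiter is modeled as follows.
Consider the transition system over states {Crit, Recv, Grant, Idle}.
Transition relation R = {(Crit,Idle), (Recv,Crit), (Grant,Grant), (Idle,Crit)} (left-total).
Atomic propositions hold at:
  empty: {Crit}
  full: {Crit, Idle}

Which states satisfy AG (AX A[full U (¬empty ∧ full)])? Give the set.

{Crit, Recv, Idle}

Sat(¬empty) = {Recv, Grant, Idle}
Sat(¬empty ∧ full) = {Idle}
A[full U (¬empty ∧ full)]: least fixpoint, start Z0 = Sat((¬empty ∧ full)) = {Idle}, add states in Sat(full) with every successor in Z. Z1 = {Crit, Idle}; fixed.
Sat(A[full U (¬empty ∧ full)]) = {Crit, Idle}
Sat(AX A[full U (¬empty ∧ full)]) = {s : every successor in {Crit, Idle}} = {Crit, Recv, Idle}
AG (AX A[full U (¬empty ∧ full)]): greatest fixpoint, start Z0 = {Crit, Recv, Idle}, keep only states in Sat with every successor in Z. Already a fixed point.
Sat(AG (AX A[full U (¬empty ∧ full)])) = {Crit, Recv, Idle}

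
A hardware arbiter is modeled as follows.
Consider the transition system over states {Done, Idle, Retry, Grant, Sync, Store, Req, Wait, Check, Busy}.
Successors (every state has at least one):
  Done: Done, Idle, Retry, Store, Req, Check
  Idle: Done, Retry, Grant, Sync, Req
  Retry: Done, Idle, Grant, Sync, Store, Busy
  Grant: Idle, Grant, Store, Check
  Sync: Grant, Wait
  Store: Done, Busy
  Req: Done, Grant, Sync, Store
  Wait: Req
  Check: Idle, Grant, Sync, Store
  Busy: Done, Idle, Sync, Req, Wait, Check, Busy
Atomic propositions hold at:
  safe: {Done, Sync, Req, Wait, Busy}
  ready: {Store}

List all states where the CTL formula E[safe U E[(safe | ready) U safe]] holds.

Sat(safe | ready) = {Done, Sync, Store, Req, Wait, Busy}
E[(safe | ready) U safe]: least fixpoint, start Z0 = Sat(safe) = {Done, Sync, Req, Wait, Busy}, add states in Sat(safe | ready) with some successor in Z. Z1 = {Done, Sync, Store, Req, Wait, Busy}; fixed.
Sat(E[(safe | ready) U safe]) = {Done, Sync, Store, Req, Wait, Busy}
E[safe U E[(safe | ready) U safe]]: least fixpoint, start Z0 = Sat(E[(safe | ready) U safe]) = {Done, Sync, Store, Req, Wait, Busy}, add states in Sat(safe) with some successor in Z. Already a fixed point.
Sat(E[safe U E[(safe | ready) U safe]]) = {Done, Sync, Store, Req, Wait, Busy}

{Done, Sync, Store, Req, Wait, Busy}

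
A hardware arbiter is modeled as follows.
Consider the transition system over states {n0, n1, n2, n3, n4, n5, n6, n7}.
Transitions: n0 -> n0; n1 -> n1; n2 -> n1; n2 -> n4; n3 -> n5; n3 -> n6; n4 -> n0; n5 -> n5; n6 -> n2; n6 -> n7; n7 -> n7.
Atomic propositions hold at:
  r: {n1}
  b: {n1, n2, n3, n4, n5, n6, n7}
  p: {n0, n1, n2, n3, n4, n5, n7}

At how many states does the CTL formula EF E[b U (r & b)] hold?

4

Sat(r & b) = {n1}
E[b U (r & b)]: least fixpoint, start Z0 = Sat((r & b)) = {n1}, add states in Sat(b) with some successor in Z. Z1 = {n1, n2}; Z2 = {n1, n2, n6}; Z3 = {n1, n2, n3, n6}; fixed.
Sat(E[b U (r & b)]) = {n1, n2, n3, n6}
EF E[b U (r & b)]: least fixpoint, start Z0 = {n1, n2, n3, n6}, add states with some successor in Z. Already a fixed point.
Sat(EF E[b U (r & b)]) = {n1, n2, n3, n6}
|Sat(EF E[b U (r & b)])| = |{n1, n2, n3, n6}| = 4.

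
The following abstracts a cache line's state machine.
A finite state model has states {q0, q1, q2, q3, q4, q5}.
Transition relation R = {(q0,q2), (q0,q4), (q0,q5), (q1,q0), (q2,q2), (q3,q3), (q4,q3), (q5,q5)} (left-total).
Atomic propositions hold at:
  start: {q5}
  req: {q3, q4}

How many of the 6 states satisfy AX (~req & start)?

1

Sat(~req) = {q0, q1, q2, q5}
Sat(~req & start) = {q5}
Sat(AX (~req & start)) = {s : every successor in {q5}} = {q5}
|Sat(AX (~req & start))| = |{q5}| = 1.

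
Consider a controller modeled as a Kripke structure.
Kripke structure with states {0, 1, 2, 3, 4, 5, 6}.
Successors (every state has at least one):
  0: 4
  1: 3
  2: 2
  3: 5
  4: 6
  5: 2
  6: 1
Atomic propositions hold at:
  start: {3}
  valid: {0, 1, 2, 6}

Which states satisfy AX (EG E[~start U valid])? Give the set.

Sat(~start) = {0, 1, 2, 4, 5, 6}
E[~start U valid]: least fixpoint, start Z0 = Sat(valid) = {0, 1, 2, 6}, add states in Sat(~start) with some successor in Z. Z1 = {0, 1, 2, 4, 5, 6}; fixed.
Sat(E[~start U valid]) = {0, 1, 2, 4, 5, 6}
EG E[~start U valid]: greatest fixpoint, start Z0 = {0, 1, 2, 4, 5, 6}, keep only states in Sat with some successor in Z. Z1 = {0, 2, 4, 5, 6}; Z2 = {0, 2, 4, 5}; Z3 = {0, 2, 5}; Z4 = {2, 5}; fixed.
Sat(EG E[~start U valid]) = {2, 5}
Sat(AX (EG E[~start U valid])) = {s : every successor in {2, 5}} = {2, 3, 5}

{2, 3, 5}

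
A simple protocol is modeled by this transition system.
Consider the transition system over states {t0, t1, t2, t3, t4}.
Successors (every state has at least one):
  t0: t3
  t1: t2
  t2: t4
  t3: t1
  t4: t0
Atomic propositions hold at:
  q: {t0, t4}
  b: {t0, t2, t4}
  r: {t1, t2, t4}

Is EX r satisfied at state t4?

No

Sat(EX r) = {s : some successor in {t1, t2, t4}} = {t1, t2, t3}
t4 ∉ Sat(EX r) = {t1, t2, t3}, so the formula does not hold at t4.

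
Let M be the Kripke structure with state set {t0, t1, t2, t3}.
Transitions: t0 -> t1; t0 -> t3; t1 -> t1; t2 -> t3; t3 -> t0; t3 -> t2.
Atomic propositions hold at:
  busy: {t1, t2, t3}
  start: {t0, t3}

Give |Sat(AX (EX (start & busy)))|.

Sat(start & busy) = {t3}
Sat(EX (start & busy)) = {s : some successor in {t3}} = {t0, t2}
Sat(AX (EX (start & busy))) = {s : every successor in {t0, t2}} = {t3}
|Sat(AX (EX (start & busy)))| = |{t3}| = 1.

1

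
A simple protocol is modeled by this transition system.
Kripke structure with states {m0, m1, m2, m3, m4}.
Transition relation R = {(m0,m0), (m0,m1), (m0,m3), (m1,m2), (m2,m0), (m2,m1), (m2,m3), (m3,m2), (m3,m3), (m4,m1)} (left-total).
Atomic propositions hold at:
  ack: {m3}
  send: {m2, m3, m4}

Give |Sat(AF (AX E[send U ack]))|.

3

E[send U ack]: least fixpoint, start Z0 = Sat(ack) = {m3}, add states in Sat(send) with some successor in Z. Z1 = {m2, m3}; fixed.
Sat(E[send U ack]) = {m2, m3}
Sat(AX E[send U ack]) = {s : every successor in {m2, m3}} = {m1, m3}
AF (AX E[send U ack]): least fixpoint, start Z0 = {m1, m3}, add states with every successor in Z. Z1 = {m1, m3, m4}; fixed.
Sat(AF (AX E[send U ack])) = {m1, m3, m4}
|Sat(AF (AX E[send U ack]))| = |{m1, m3, m4}| = 3.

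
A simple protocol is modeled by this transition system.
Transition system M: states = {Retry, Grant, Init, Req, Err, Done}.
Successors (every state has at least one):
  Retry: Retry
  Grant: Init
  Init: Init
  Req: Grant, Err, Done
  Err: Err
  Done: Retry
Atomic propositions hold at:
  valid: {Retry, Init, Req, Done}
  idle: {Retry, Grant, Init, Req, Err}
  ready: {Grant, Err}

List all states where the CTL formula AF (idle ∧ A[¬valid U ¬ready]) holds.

{Retry, Grant, Init, Req, Done}

Sat(¬valid) = {Grant, Err}
Sat(¬ready) = {Retry, Init, Req, Done}
A[¬valid U ¬ready]: least fixpoint, start Z0 = Sat(¬ready) = {Retry, Init, Req, Done}, add states in Sat(¬valid) with every successor in Z. Z1 = {Retry, Grant, Init, Req, Done}; fixed.
Sat(A[¬valid U ¬ready]) = {Retry, Grant, Init, Req, Done}
Sat(idle ∧ A[¬valid U ¬ready]) = {Retry, Grant, Init, Req}
AF (idle ∧ A[¬valid U ¬ready]): least fixpoint, start Z0 = {Retry, Grant, Init, Req}, add states with every successor in Z. Z1 = {Retry, Grant, Init, Req, Done}; fixed.
Sat(AF (idle ∧ A[¬valid U ¬ready])) = {Retry, Grant, Init, Req, Done}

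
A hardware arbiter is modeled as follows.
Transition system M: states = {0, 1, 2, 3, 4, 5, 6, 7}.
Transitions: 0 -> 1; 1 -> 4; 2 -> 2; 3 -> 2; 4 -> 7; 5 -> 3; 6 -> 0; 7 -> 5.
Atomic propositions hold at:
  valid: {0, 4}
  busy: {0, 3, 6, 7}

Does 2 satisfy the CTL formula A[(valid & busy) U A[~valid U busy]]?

Sat(valid & busy) = {0}
Sat(~valid) = {1, 2, 3, 5, 6, 7}
A[~valid U busy]: least fixpoint, start Z0 = Sat(busy) = {0, 3, 6, 7}, add states in Sat(~valid) with every successor in Z. Z1 = {0, 3, 5, 6, 7}; fixed.
Sat(A[~valid U busy]) = {0, 3, 5, 6, 7}
A[(valid & busy) U A[~valid U busy]]: least fixpoint, start Z0 = Sat(A[~valid U busy]) = {0, 3, 5, 6, 7}, add states in Sat(valid & busy) with every successor in Z. Already a fixed point.
Sat(A[(valid & busy) U A[~valid U busy]]) = {0, 3, 5, 6, 7}
2 ∉ Sat(A[(valid & busy) U A[~valid U busy]]) = {0, 3, 5, 6, 7}, so the formula does not hold at 2.

No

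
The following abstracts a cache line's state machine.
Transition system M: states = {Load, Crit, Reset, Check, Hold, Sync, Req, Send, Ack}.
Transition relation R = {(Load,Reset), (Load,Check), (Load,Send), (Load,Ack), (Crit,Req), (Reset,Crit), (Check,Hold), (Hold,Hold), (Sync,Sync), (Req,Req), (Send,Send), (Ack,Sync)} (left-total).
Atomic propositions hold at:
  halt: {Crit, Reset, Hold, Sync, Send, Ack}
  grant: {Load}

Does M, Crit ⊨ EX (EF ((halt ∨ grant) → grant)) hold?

Sat(halt ∨ grant) = {Load, Crit, Reset, Hold, Sync, Send, Ack}
Sat((halt ∨ grant) → grant) = {Load, Check, Req}
EF ((halt ∨ grant) → grant): least fixpoint, start Z0 = {Load, Check, Req}, add states with some successor in Z. Z1 = {Load, Crit, Check, Req}; Z2 = {Load, Crit, Reset, Check, Req}; fixed.
Sat(EF ((halt ∨ grant) → grant)) = {Load, Crit, Reset, Check, Req}
Sat(EX (EF ((halt ∨ grant) → grant))) = {s : some successor in {Load, Crit, Reset, Check, Req}} = {Load, Crit, Reset, Req}
Crit ∈ Sat(EX (EF ((halt ∨ grant) → grant))) = {Load, Crit, Reset, Req}, so the formula holds at Crit.

Yes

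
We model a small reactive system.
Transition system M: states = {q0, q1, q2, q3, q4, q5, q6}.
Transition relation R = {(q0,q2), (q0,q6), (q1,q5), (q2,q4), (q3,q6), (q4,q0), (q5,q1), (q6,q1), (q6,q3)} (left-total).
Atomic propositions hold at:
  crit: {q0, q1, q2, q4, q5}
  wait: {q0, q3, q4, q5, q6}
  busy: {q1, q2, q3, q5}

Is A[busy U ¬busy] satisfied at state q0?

Sat(¬busy) = {q0, q4, q6}
A[busy U ¬busy]: least fixpoint, start Z0 = Sat(¬busy) = {q0, q4, q6}, add states in Sat(busy) with every successor in Z. Z1 = {q0, q2, q3, q4, q6}; fixed.
Sat(A[busy U ¬busy]) = {q0, q2, q3, q4, q6}
q0 ∈ Sat(A[busy U ¬busy]) = {q0, q2, q3, q4, q6}, so the formula holds at q0.

Yes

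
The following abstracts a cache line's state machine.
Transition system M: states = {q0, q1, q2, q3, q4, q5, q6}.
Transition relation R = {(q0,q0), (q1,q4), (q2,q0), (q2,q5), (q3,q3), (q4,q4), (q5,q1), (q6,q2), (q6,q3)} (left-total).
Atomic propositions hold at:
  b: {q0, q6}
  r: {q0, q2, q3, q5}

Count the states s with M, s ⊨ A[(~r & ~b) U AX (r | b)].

Sat(~r) = {q1, q4, q6}
Sat(~b) = {q1, q2, q3, q4, q5}
Sat(~r & ~b) = {q1, q4}
Sat(r | b) = {q0, q2, q3, q5, q6}
Sat(AX (r | b)) = {s : every successor in {q0, q2, q3, q5, q6}} = {q0, q2, q3, q6}
A[(~r & ~b) U AX (r | b)]: least fixpoint, start Z0 = Sat(AX (r | b)) = {q0, q2, q3, q6}, add states in Sat(~r & ~b) with every successor in Z. Already a fixed point.
Sat(A[(~r & ~b) U AX (r | b)]) = {q0, q2, q3, q6}
|Sat(A[(~r & ~b) U AX (r | b)])| = |{q0, q2, q3, q6}| = 4.

4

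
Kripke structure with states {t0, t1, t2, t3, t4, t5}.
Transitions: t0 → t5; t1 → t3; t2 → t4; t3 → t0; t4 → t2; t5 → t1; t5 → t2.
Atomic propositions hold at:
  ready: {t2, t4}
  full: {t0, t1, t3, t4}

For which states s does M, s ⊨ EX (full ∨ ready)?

{t1, t2, t3, t4, t5}

Sat(full ∨ ready) = {t0, t1, t2, t3, t4}
Sat(EX (full ∨ ready)) = {s : some successor in {t0, t1, t2, t3, t4}} = {t1, t2, t3, t4, t5}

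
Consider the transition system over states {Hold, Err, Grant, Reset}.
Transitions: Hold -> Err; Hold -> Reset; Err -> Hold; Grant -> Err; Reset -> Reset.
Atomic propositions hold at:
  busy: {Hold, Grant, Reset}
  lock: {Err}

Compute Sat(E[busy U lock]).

{Hold, Err, Grant}

E[busy U lock]: least fixpoint, start Z0 = Sat(lock) = {Err}, add states in Sat(busy) with some successor in Z. Z1 = {Hold, Err, Grant}; fixed.
Sat(E[busy U lock]) = {Hold, Err, Grant}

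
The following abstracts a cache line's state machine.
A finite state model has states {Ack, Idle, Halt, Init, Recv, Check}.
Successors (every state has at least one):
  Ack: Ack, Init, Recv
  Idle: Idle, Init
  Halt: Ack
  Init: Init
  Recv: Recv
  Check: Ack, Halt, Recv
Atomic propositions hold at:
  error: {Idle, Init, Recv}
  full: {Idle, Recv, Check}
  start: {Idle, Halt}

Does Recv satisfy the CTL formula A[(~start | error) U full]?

Yes

Sat(~start) = {Ack, Init, Recv, Check}
Sat(~start | error) = {Ack, Idle, Init, Recv, Check}
A[(~start | error) U full]: least fixpoint, start Z0 = Sat(full) = {Idle, Recv, Check}, add states in Sat(~start | error) with every successor in Z. Already a fixed point.
Sat(A[(~start | error) U full]) = {Idle, Recv, Check}
Recv ∈ Sat(A[(~start | error) U full]) = {Idle, Recv, Check}, so the formula holds at Recv.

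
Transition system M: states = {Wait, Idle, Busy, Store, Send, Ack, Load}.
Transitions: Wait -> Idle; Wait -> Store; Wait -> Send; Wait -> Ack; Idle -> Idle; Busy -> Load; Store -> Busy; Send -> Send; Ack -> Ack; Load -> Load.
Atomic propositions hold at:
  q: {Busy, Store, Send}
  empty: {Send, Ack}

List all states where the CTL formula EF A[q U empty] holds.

{Wait, Send, Ack}

A[q U empty]: least fixpoint, start Z0 = Sat(empty) = {Send, Ack}, add states in Sat(q) with every successor in Z. Already a fixed point.
Sat(A[q U empty]) = {Send, Ack}
EF A[q U empty]: least fixpoint, start Z0 = {Send, Ack}, add states with some successor in Z. Z1 = {Wait, Send, Ack}; fixed.
Sat(EF A[q U empty]) = {Wait, Send, Ack}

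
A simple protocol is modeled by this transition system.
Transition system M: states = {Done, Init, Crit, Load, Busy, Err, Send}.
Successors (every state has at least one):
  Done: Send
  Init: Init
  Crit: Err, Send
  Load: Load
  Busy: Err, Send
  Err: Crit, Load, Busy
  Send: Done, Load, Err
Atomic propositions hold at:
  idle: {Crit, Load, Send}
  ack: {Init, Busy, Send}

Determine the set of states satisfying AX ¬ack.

Sat(¬ack) = {Done, Crit, Load, Err}
Sat(AX ¬ack) = {s : every successor in {Done, Crit, Load, Err}} = {Load, Send}

{Load, Send}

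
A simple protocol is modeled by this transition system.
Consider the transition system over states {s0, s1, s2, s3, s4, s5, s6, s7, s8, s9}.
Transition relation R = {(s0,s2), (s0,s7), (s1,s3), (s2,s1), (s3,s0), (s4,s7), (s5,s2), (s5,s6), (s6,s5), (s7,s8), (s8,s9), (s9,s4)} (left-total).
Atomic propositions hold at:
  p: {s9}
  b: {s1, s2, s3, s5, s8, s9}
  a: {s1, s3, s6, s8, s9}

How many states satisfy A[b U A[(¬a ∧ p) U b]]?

6

Sat(¬a) = {s0, s2, s4, s5, s7}
Sat(¬a ∧ p) = ∅
A[(¬a ∧ p) U b]: least fixpoint, start Z0 = Sat(b) = {s1, s2, s3, s5, s8, s9}, add states in Sat(¬a ∧ p) with every successor in Z. Already a fixed point.
Sat(A[(¬a ∧ p) U b]) = {s1, s2, s3, s5, s8, s9}
A[b U A[(¬a ∧ p) U b]]: least fixpoint, start Z0 = Sat(A[(¬a ∧ p) U b]) = {s1, s2, s3, s5, s8, s9}, add states in Sat(b) with every successor in Z. Already a fixed point.
Sat(A[b U A[(¬a ∧ p) U b]]) = {s1, s2, s3, s5, s8, s9}
|Sat(A[b U A[(¬a ∧ p) U b]])| = |{s1, s2, s3, s5, s8, s9}| = 6.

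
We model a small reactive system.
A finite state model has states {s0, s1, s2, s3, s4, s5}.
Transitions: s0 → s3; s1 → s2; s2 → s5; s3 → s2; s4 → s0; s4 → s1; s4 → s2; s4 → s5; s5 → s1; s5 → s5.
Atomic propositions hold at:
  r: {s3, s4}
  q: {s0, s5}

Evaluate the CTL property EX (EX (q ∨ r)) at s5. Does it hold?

Yes

Sat(q ∨ r) = {s0, s3, s4, s5}
Sat(EX (q ∨ r)) = {s : some successor in {s0, s3, s4, s5}} = {s0, s2, s4, s5}
Sat(EX (EX (q ∨ r))) = {s : some successor in {s0, s2, s4, s5}} = {s1, s2, s3, s4, s5}
s5 ∈ Sat(EX (EX (q ∨ r))) = {s1, s2, s3, s4, s5}, so the formula holds at s5.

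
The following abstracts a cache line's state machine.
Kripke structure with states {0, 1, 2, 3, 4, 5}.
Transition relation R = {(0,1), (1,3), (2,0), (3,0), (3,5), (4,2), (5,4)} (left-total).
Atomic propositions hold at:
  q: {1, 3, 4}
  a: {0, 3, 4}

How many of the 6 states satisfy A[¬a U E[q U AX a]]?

Sat(¬a) = {1, 2, 5}
Sat(AX a) = {s : every successor in {0, 3, 4}} = {1, 2, 5}
E[q U AX a]: least fixpoint, start Z0 = Sat(AX a) = {1, 2, 5}, add states in Sat(q) with some successor in Z. Z1 = {1, 2, 3, 4, 5}; fixed.
Sat(E[q U AX a]) = {1, 2, 3, 4, 5}
A[¬a U E[q U AX a]]: least fixpoint, start Z0 = Sat(E[q U AX a]) = {1, 2, 3, 4, 5}, add states in Sat(¬a) with every successor in Z. Already a fixed point.
Sat(A[¬a U E[q U AX a]]) = {1, 2, 3, 4, 5}
|Sat(A[¬a U E[q U AX a]])| = |{1, 2, 3, 4, 5}| = 5.

5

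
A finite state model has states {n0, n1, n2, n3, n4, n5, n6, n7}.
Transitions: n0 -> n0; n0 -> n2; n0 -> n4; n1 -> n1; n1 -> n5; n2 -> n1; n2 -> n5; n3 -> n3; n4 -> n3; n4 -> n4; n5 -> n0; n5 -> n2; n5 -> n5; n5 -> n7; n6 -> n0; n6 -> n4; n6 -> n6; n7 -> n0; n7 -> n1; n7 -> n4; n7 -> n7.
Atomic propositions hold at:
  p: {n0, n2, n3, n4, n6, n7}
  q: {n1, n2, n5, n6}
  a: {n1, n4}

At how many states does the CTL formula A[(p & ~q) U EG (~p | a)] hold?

Sat(~q) = {n0, n3, n4, n7}
Sat(p & ~q) = {n0, n3, n4, n7}
Sat(~p) = {n1, n5}
Sat(~p | a) = {n1, n4, n5}
EG (~p | a): greatest fixpoint, start Z0 = {n1, n4, n5}, keep only states in Sat with some successor in Z. Already a fixed point.
Sat(EG (~p | a)) = {n1, n4, n5}
A[(p & ~q) U EG (~p | a)]: least fixpoint, start Z0 = Sat(EG (~p | a)) = {n1, n4, n5}, add states in Sat(p & ~q) with every successor in Z. Already a fixed point.
Sat(A[(p & ~q) U EG (~p | a)]) = {n1, n4, n5}
|Sat(A[(p & ~q) U EG (~p | a)])| = |{n1, n4, n5}| = 3.

3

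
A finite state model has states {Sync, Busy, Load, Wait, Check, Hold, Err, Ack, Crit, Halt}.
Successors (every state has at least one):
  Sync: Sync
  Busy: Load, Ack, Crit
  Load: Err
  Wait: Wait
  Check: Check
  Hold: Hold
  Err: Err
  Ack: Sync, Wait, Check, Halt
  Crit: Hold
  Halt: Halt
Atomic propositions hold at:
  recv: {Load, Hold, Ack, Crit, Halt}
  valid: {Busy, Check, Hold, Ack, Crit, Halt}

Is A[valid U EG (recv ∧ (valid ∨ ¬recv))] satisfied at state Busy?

No

Sat(¬recv) = {Sync, Busy, Wait, Check, Err}
Sat(valid ∨ ¬recv) = {Sync, Busy, Wait, Check, Hold, Err, Ack, Crit, Halt}
Sat(recv ∧ (valid ∨ ¬recv)) = {Hold, Ack, Crit, Halt}
EG (recv ∧ (valid ∨ ¬recv)): greatest fixpoint, start Z0 = {Hold, Ack, Crit, Halt}, keep only states in Sat with some successor in Z. Already a fixed point.
Sat(EG (recv ∧ (valid ∨ ¬recv))) = {Hold, Ack, Crit, Halt}
A[valid U EG (recv ∧ (valid ∨ ¬recv))]: least fixpoint, start Z0 = Sat(EG (recv ∧ (valid ∨ ¬recv))) = {Hold, Ack, Crit, Halt}, add states in Sat(valid) with every successor in Z. Already a fixed point.
Sat(A[valid U EG (recv ∧ (valid ∨ ¬recv))]) = {Hold, Ack, Crit, Halt}
Busy ∉ Sat(A[valid U EG (recv ∧ (valid ∨ ¬recv))]) = {Hold, Ack, Crit, Halt}, so the formula does not hold at Busy.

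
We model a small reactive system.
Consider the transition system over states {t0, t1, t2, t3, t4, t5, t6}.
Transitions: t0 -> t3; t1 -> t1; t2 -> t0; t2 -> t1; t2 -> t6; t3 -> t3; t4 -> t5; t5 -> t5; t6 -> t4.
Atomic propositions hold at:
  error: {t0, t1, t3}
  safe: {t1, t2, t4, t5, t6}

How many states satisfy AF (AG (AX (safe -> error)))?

3

Sat(safe -> error) = {t0, t1, t3}
Sat(AX (safe -> error)) = {s : every successor in {t0, t1, t3}} = {t0, t1, t3}
AG (AX (safe -> error)): greatest fixpoint, start Z0 = {t0, t1, t3}, keep only states in Sat with every successor in Z. Already a fixed point.
Sat(AG (AX (safe -> error))) = {t0, t1, t3}
AF (AG (AX (safe -> error))): least fixpoint, start Z0 = {t0, t1, t3}, add states with every successor in Z. Already a fixed point.
Sat(AF (AG (AX (safe -> error)))) = {t0, t1, t3}
|Sat(AF (AG (AX (safe -> error))))| = |{t0, t1, t3}| = 3.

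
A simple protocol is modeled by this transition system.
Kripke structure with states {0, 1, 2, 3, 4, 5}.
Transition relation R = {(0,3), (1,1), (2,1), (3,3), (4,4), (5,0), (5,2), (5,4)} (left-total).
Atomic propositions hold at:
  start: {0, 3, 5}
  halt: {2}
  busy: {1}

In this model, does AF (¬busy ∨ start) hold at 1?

No

Sat(¬busy) = {0, 2, 3, 4, 5}
Sat(¬busy ∨ start) = {0, 2, 3, 4, 5}
AF (¬busy ∨ start): least fixpoint, start Z0 = {0, 2, 3, 4, 5}, add states with every successor in Z. Already a fixed point.
Sat(AF (¬busy ∨ start)) = {0, 2, 3, 4, 5}
1 ∉ Sat(AF (¬busy ∨ start)) = {0, 2, 3, 4, 5}, so the formula does not hold at 1.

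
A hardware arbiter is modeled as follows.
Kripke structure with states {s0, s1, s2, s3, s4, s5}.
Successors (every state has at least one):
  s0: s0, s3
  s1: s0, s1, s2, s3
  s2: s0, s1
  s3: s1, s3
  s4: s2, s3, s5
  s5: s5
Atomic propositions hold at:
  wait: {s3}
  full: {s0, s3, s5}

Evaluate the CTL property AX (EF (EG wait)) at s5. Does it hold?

No

EG wait: greatest fixpoint, start Z0 = {s3}, keep only states in Sat with some successor in Z. Already a fixed point.
Sat(EG wait) = {s3}
EF (EG wait): least fixpoint, start Z0 = {s3}, add states with some successor in Z. Z1 = {s0, s1, s3, s4}; Z2 = {s0, s1, s2, s3, s4}; fixed.
Sat(EF (EG wait)) = {s0, s1, s2, s3, s4}
Sat(AX (EF (EG wait))) = {s : every successor in {s0, s1, s2, s3, s4}} = {s0, s1, s2, s3}
s5 ∉ Sat(AX (EF (EG wait))) = {s0, s1, s2, s3}, so the formula does not hold at s5.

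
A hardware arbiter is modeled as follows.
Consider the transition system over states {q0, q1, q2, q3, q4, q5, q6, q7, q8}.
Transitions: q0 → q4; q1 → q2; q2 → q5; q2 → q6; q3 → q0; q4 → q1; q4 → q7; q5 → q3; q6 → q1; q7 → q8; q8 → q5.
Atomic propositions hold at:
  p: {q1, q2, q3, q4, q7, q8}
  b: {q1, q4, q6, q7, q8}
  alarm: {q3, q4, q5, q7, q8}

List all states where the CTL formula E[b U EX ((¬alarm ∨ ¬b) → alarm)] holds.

{q0, q1, q2, q4, q5, q6, q7, q8}

Sat(¬alarm) = {q0, q1, q2, q6}
Sat(¬b) = {q0, q2, q3, q5}
Sat(¬alarm ∨ ¬b) = {q0, q1, q2, q3, q5, q6}
Sat((¬alarm ∨ ¬b) → alarm) = {q3, q4, q5, q7, q8}
Sat(EX ((¬alarm ∨ ¬b) → alarm)) = {s : some successor in {q3, q4, q5, q7, q8}} = {q0, q2, q4, q5, q7, q8}
E[b U EX ((¬alarm ∨ ¬b) → alarm)]: least fixpoint, start Z0 = Sat(EX ((¬alarm ∨ ¬b) → alarm)) = {q0, q2, q4, q5, q7, q8}, add states in Sat(b) with some successor in Z. Z1 = {q0, q1, q2, q4, q5, q7, q8}; Z2 = {q0, q1, q2, q4, q5, q6, q7, q8}; fixed.
Sat(E[b U EX ((¬alarm ∨ ¬b) → alarm)]) = {q0, q1, q2, q4, q5, q6, q7, q8}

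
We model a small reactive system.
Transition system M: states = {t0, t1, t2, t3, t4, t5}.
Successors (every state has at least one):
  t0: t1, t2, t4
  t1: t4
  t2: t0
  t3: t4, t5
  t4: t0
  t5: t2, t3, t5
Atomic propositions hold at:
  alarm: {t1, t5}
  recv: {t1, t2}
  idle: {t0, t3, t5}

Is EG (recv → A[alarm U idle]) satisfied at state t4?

Yes

A[alarm U idle]: least fixpoint, start Z0 = Sat(idle) = {t0, t3, t5}, add states in Sat(alarm) with every successor in Z. Already a fixed point.
Sat(A[alarm U idle]) = {t0, t3, t5}
Sat(recv → A[alarm U idle]) = {t0, t3, t4, t5}
EG (recv → A[alarm U idle]): greatest fixpoint, start Z0 = {t0, t3, t4, t5}, keep only states in Sat with some successor in Z. Already a fixed point.
Sat(EG (recv → A[alarm U idle])) = {t0, t3, t4, t5}
t4 ∈ Sat(EG (recv → A[alarm U idle])) = {t0, t3, t4, t5}, so the formula holds at t4.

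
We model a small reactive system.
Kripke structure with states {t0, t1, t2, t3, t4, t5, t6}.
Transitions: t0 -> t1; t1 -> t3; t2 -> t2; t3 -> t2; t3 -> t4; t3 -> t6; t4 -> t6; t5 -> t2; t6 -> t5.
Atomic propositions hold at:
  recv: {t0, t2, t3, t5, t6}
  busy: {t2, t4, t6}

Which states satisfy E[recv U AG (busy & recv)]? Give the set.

Sat(busy & recv) = {t2, t6}
AG (busy & recv): greatest fixpoint, start Z0 = {t2, t6}, keep only states in Sat with every successor in Z. Z1 = {t2}; fixed.
Sat(AG (busy & recv)) = {t2}
E[recv U AG (busy & recv)]: least fixpoint, start Z0 = Sat(AG (busy & recv)) = {t2}, add states in Sat(recv) with some successor in Z. Z1 = {t2, t3, t5}; Z2 = {t2, t3, t5, t6}; fixed.
Sat(E[recv U AG (busy & recv)]) = {t2, t3, t5, t6}

{t2, t3, t5, t6}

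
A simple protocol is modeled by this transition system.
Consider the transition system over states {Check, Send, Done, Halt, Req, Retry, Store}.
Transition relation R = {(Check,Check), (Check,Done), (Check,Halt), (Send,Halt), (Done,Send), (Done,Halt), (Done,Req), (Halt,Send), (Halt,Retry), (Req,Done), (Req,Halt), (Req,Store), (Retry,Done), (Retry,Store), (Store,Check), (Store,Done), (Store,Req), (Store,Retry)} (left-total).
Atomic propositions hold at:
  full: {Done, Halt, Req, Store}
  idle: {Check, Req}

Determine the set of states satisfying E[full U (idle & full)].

{Done, Req, Store}

Sat(idle & full) = {Req}
E[full U (idle & full)]: least fixpoint, start Z0 = Sat((idle & full)) = {Req}, add states in Sat(full) with some successor in Z. Z1 = {Done, Req, Store}; fixed.
Sat(E[full U (idle & full)]) = {Done, Req, Store}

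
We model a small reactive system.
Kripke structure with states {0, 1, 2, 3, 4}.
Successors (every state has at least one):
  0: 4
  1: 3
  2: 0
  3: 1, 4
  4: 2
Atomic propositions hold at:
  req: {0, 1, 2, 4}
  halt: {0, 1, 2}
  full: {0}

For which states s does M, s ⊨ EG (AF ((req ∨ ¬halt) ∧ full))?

{0, 2, 4}

Sat(¬halt) = {3, 4}
Sat(req ∨ ¬halt) = {0, 1, 2, 3, 4}
Sat((req ∨ ¬halt) ∧ full) = {0}
AF ((req ∨ ¬halt) ∧ full): least fixpoint, start Z0 = {0}, add states with every successor in Z. Z1 = {0, 2}; Z2 = {0, 2, 4}; fixed.
Sat(AF ((req ∨ ¬halt) ∧ full)) = {0, 2, 4}
EG (AF ((req ∨ ¬halt) ∧ full)): greatest fixpoint, start Z0 = {0, 2, 4}, keep only states in Sat with some successor in Z. Already a fixed point.
Sat(EG (AF ((req ∨ ¬halt) ∧ full))) = {0, 2, 4}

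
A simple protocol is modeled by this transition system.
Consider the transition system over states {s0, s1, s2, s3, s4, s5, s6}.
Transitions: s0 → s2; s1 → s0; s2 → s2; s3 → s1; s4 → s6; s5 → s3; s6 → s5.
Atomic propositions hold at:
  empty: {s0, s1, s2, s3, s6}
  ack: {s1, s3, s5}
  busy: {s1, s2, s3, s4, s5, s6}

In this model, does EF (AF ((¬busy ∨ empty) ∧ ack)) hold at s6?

Yes

Sat(¬busy) = {s0}
Sat(¬busy ∨ empty) = {s0, s1, s2, s3, s6}
Sat((¬busy ∨ empty) ∧ ack) = {s1, s3}
AF ((¬busy ∨ empty) ∧ ack): least fixpoint, start Z0 = {s1, s3}, add states with every successor in Z. Z1 = {s1, s3, s5}; Z2 = {s1, s3, s5, s6}; Z3 = {s1, s3, s4, s5, s6}; fixed.
Sat(AF ((¬busy ∨ empty) ∧ ack)) = {s1, s3, s4, s5, s6}
EF (AF ((¬busy ∨ empty) ∧ ack)): least fixpoint, start Z0 = {s1, s3, s4, s5, s6}, add states with some successor in Z. Already a fixed point.
Sat(EF (AF ((¬busy ∨ empty) ∧ ack))) = {s1, s3, s4, s5, s6}
s6 ∈ Sat(EF (AF ((¬busy ∨ empty) ∧ ack))) = {s1, s3, s4, s5, s6}, so the formula holds at s6.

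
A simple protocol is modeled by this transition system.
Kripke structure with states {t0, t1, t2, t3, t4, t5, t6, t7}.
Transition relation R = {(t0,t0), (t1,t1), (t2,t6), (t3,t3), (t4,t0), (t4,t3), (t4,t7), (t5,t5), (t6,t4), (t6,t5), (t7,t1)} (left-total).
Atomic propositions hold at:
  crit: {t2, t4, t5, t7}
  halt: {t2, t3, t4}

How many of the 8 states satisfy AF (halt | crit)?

Sat(halt | crit) = {t2, t3, t4, t5, t7}
AF (halt | crit): least fixpoint, start Z0 = {t2, t3, t4, t5, t7}, add states with every successor in Z. Z1 = {t2, t3, t4, t5, t6, t7}; fixed.
Sat(AF (halt | crit)) = {t2, t3, t4, t5, t6, t7}
|Sat(AF (halt | crit))| = |{t2, t3, t4, t5, t6, t7}| = 6.

6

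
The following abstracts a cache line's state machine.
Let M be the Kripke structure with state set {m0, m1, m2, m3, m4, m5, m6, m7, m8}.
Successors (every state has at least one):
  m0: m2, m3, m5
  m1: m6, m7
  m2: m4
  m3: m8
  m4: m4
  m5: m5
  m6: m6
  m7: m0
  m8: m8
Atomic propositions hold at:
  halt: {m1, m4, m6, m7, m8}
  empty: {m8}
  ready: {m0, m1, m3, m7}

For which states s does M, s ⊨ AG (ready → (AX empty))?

{m2, m3, m4, m5, m6, m8}

Sat(AX empty) = {s : every successor in {m8}} = {m3, m8}
Sat(ready → (AX empty)) = {m2, m3, m4, m5, m6, m8}
AG (ready → (AX empty)): greatest fixpoint, start Z0 = {m2, m3, m4, m5, m6, m8}, keep only states in Sat with every successor in Z. Already a fixed point.
Sat(AG (ready → (AX empty))) = {m2, m3, m4, m5, m6, m8}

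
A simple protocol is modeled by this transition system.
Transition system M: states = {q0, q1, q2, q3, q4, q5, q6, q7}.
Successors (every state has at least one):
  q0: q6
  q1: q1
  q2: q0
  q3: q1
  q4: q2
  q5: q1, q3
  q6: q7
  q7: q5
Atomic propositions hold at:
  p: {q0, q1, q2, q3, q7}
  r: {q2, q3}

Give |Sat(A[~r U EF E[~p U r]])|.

7

Sat(~r) = {q0, q1, q4, q5, q6, q7}
Sat(~p) = {q4, q5, q6}
E[~p U r]: least fixpoint, start Z0 = Sat(r) = {q2, q3}, add states in Sat(~p) with some successor in Z. Z1 = {q2, q3, q4, q5}; fixed.
Sat(E[~p U r]) = {q2, q3, q4, q5}
EF E[~p U r]: least fixpoint, start Z0 = {q2, q3, q4, q5}, add states with some successor in Z. Z1 = {q2, q3, q4, q5, q7}; Z2 = {q2, q3, q4, q5, q6, q7}; Z3 = {q0, q2, q3, q4, q5, q6, q7}; fixed.
Sat(EF E[~p U r]) = {q0, q2, q3, q4, q5, q6, q7}
A[~r U EF E[~p U r]]: least fixpoint, start Z0 = Sat(EF E[~p U r]) = {q0, q2, q3, q4, q5, q6, q7}, add states in Sat(~r) with every successor in Z. Already a fixed point.
Sat(A[~r U EF E[~p U r]]) = {q0, q2, q3, q4, q5, q6, q7}
|Sat(A[~r U EF E[~p U r]])| = |{q0, q2, q3, q4, q5, q6, q7}| = 7.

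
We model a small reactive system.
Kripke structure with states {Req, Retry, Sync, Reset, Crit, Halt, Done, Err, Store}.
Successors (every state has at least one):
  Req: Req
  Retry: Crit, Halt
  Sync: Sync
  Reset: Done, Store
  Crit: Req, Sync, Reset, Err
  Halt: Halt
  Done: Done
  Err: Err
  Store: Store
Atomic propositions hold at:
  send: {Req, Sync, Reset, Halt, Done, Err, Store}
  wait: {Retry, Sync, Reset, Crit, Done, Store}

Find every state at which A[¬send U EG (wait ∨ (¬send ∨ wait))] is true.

{Retry, Sync, Reset, Crit, Done, Store}

Sat(¬send) = {Retry, Crit}
Sat(¬send ∨ wait) = {Retry, Sync, Reset, Crit, Done, Store}
Sat(wait ∨ (¬send ∨ wait)) = {Retry, Sync, Reset, Crit, Done, Store}
EG (wait ∨ (¬send ∨ wait)): greatest fixpoint, start Z0 = {Retry, Sync, Reset, Crit, Done, Store}, keep only states in Sat with some successor in Z. Already a fixed point.
Sat(EG (wait ∨ (¬send ∨ wait))) = {Retry, Sync, Reset, Crit, Done, Store}
A[¬send U EG (wait ∨ (¬send ∨ wait))]: least fixpoint, start Z0 = Sat(EG (wait ∨ (¬send ∨ wait))) = {Retry, Sync, Reset, Crit, Done, Store}, add states in Sat(¬send) with every successor in Z. Already a fixed point.
Sat(A[¬send U EG (wait ∨ (¬send ∨ wait))]) = {Retry, Sync, Reset, Crit, Done, Store}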